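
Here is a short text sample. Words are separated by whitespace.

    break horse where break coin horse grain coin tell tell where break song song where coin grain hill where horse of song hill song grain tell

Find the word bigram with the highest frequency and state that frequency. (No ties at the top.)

"where break", 2 times

Bigram frequencies (highest first):
  where break: 2
  break horse: 1
  horse where: 1
  break coin: 1
  coin horse: 1
  horse grain: 1
  … (18 more, each ≤ 1)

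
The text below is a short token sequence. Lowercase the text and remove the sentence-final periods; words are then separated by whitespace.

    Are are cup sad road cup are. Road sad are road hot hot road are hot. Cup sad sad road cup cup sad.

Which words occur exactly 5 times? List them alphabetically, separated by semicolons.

are; cup; road; sad

Unigram counts meeting the condition (exactly 5 times):
  are: 5
  cup: 5
  road: 5
  sad: 5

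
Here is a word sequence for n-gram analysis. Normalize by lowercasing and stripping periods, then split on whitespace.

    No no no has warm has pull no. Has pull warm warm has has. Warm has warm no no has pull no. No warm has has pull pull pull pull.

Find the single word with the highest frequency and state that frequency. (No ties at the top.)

Unigram frequencies (highest first):
  has: 9
  no: 8
  pull: 7
  warm: 6

"has", 9 times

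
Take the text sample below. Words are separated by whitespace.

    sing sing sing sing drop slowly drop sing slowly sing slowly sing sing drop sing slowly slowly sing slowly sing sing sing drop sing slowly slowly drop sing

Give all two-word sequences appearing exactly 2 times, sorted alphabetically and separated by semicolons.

Bigram counts meeting the condition (exactly 2 times):
  slowly drop: 2
  slowly slowly: 2

slowly drop; slowly slowly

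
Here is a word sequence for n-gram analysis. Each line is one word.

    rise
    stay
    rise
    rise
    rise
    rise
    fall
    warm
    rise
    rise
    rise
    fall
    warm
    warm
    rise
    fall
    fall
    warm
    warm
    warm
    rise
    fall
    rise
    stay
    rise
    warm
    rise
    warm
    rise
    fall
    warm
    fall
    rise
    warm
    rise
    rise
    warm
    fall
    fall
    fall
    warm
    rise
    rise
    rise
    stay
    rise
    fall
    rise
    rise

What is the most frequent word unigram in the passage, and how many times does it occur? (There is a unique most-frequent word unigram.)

Unigram frequencies (highest first):
  rise: 23
  warm: 12
  fall: 11
  stay: 3

"rise", 23 times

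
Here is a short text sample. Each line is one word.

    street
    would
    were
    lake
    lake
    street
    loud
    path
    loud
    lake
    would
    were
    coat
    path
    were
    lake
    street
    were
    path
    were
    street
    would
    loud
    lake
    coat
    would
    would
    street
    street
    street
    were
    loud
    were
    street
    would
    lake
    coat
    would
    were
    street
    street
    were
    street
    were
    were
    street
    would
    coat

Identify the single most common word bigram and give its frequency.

"were street", 5 times

Bigram frequencies (highest first):
  were street: 5
  street would: 4
  street were: 4
  would were: 3
  street street: 3
  were lake: 2
  … (21 more, each ≤ 2)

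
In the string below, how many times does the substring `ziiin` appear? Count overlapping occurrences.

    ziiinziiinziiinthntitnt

Sliding a length-5 window over the 23 characters (19 positions):
  position 1–5: ziiin
  position 6–10: ziiin
  position 11–15: ziiin

3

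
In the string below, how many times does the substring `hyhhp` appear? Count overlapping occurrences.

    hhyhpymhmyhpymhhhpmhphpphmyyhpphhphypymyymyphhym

0

Sliding a length-5 window over the 48 characters (44 positions):
  (no match at any position)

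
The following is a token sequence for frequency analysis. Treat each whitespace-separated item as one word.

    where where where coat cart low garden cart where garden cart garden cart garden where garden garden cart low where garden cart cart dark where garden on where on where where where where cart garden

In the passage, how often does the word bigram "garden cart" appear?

5

Scanning the 34 overlapping bigram windows for "garden cart":
  position 7–8: garden cart
  position 10–11: garden cart
  position 12–13: garden cart
  position 17–18: garden cart
  position 21–22: garden cart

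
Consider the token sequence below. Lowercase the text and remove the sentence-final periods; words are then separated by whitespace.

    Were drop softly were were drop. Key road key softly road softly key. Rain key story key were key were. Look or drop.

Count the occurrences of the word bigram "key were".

2

Scanning the 22 overlapping bigram windows for "key were":
  position 17–18: key were
  position 19–20: key were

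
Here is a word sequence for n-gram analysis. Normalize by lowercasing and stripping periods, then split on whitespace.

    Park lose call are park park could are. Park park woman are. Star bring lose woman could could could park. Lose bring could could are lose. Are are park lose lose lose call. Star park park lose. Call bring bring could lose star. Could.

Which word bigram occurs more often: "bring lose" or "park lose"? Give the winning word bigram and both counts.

"park lose" (4 vs 1)

"bring lose": 1 occurrence
"park lose": 4 occurrences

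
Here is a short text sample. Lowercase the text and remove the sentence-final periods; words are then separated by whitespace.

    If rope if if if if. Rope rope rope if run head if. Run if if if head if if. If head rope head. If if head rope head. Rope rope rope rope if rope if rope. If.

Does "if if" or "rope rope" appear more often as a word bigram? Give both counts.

"if if": 8 occurrences
"rope rope": 5 occurrences

"if if" (8 vs 5)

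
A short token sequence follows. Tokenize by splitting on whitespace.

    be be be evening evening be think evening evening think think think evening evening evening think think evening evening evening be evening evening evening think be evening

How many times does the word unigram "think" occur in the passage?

7

Scanning the 27 tokens for "think":
  position 7: think
  position 10: think
  position 11: think
  position 12: think
  position 16: think
  position 17: think
  position 25: think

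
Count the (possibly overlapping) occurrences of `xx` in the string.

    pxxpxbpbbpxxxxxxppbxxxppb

8

Sliding a length-2 window over the 25 characters (24 positions):
  position 2–3: xx
  position 11–12: xx
  position 12–13: xx
  position 13–14: xx
  position 14–15: xx
  position 15–16: xx
  position 20–21: xx
  position 21–22: xx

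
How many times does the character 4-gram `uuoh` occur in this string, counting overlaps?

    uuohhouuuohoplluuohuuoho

Sliding a length-4 window over the 24 characters (21 positions):
  position 1–4: uuoh
  position 8–11: uuoh
  position 16–19: uuoh
  position 20–23: uuoh

4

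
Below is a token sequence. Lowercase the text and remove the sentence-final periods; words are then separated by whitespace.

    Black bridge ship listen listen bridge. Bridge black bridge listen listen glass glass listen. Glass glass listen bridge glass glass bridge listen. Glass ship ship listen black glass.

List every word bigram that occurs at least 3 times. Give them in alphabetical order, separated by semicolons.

Bigram counts meeting the condition (at least 3 times):
  glass glass: 3
  listen glass: 3

glass glass; listen glass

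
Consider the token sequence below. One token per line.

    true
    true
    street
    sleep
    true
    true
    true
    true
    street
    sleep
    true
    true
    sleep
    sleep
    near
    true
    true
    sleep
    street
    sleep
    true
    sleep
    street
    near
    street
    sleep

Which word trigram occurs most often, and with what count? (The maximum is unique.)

Trigram frequencies (highest first):
  street sleep true: 3
  true true street: 2
  true street sleep: 2
  sleep true true: 2
  true true true: 2
  true true sleep: 2
  … (10 more, each ≤ 2)

"street sleep true", 3 times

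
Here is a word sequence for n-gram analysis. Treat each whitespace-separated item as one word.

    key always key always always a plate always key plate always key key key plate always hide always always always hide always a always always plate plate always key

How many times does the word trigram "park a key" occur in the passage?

Scanning the 27 overlapping trigram windows for "park a key":
  (none found)

0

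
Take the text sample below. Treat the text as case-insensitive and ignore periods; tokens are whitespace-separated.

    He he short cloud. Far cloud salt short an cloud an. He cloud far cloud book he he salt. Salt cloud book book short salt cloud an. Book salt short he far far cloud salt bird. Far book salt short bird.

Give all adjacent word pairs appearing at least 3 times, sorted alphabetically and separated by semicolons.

Bigram counts meeting the condition (at least 3 times):
  far cloud: 3
  salt short: 3

far cloud; salt short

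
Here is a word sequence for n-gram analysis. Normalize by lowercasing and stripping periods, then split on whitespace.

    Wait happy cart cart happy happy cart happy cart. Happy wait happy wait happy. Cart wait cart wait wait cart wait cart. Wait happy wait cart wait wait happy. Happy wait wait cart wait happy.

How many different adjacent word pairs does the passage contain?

9

35 tokens → 34 bigram windows in total.
Repeated bigrams (each contributes count−1 duplicates):
  cart wait: 6
  wait happy: 6
  wait cart: 5
  happy cart: 4
  happy wait: 4
  cart happy: 3
  wait wait: 3
  happy happy: 2
25 duplicate windows → 34 − 25 = 9 distinct.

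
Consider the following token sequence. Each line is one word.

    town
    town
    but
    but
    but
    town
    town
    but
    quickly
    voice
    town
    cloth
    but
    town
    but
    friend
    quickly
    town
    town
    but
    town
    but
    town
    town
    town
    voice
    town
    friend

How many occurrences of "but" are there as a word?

Scanning the 28 tokens for "but":
  position 3: but
  position 4: but
  position 5: but
  position 8: but
  position 13: but
  position 15: but
  position 20: but
  position 22: but

8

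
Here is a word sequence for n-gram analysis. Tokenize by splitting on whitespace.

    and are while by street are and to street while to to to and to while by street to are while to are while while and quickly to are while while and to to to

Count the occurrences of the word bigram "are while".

Scanning the 34 overlapping bigram windows for "are while":
  position 2–3: are while
  position 20–21: are while
  position 23–24: are while
  position 29–30: are while

4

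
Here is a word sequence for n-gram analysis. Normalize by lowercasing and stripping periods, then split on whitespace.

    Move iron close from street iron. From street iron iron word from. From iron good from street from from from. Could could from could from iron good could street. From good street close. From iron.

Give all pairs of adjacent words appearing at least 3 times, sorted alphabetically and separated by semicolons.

Bigram counts meeting the condition (at least 3 times):
  from from: 3
  from iron: 3
  from street: 3

from from; from iron; from street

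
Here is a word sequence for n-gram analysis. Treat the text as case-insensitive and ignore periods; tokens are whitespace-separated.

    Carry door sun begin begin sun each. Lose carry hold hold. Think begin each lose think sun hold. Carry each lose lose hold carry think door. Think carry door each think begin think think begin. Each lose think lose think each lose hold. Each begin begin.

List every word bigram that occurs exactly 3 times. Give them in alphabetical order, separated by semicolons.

lose think; think begin

Bigram counts meeting the condition (exactly 3 times):
  lose think: 3
  think begin: 3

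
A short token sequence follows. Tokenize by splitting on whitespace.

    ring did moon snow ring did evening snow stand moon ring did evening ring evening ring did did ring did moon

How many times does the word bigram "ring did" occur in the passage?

Scanning the 20 overlapping bigram windows for "ring did":
  position 1–2: ring did
  position 5–6: ring did
  position 11–12: ring did
  position 16–17: ring did
  position 19–20: ring did

5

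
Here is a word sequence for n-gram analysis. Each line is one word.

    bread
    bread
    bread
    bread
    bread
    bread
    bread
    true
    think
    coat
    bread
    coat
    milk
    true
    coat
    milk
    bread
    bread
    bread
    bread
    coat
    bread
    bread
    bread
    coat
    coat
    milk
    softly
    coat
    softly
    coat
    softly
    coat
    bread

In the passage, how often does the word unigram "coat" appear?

9

Scanning the 34 tokens for "coat":
  position 10: coat
  position 12: coat
  position 15: coat
  position 21: coat
  position 25: coat
  position 26: coat
  position 29: coat
  position 31: coat
  position 33: coat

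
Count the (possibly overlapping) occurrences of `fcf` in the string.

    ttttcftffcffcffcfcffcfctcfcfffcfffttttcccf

7

Sliding a length-3 window over the 42 characters (40 positions):
  position 9–11: fcf
  position 12–14: fcf
  position 15–17: fcf
  position 17–19: fcf
  position 20–22: fcf
  position 26–28: fcf
  position 30–32: fcf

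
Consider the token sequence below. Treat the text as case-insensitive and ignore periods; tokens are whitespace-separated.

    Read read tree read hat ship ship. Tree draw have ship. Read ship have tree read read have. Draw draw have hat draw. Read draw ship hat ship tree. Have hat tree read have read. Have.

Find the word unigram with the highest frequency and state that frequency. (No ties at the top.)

Unigram frequencies (highest first):
  read: 9
  have: 7
  ship: 6
  tree: 5
  draw: 5
  hat: 4

"read", 9 times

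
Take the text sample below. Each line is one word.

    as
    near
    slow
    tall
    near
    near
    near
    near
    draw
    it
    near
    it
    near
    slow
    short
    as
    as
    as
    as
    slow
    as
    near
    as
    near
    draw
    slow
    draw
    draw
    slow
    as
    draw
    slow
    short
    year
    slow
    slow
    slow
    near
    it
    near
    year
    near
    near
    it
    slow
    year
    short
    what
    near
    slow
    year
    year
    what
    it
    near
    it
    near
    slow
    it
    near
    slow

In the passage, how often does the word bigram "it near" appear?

Scanning the 60 overlapping bigram windows for "it near":
  position 10–11: it near
  position 12–13: it near
  position 39–40: it near
  position 54–55: it near
  position 56–57: it near
  position 59–60: it near

6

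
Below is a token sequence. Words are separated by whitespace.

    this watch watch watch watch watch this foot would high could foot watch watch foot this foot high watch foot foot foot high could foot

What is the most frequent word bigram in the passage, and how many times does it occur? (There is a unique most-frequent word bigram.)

Bigram frequencies (highest first):
  watch watch: 5
  this foot: 2
  high could: 2
  could foot: 2
  watch foot: 2
  foot high: 2
  … (8 more, each ≤ 2)

"watch watch", 5 times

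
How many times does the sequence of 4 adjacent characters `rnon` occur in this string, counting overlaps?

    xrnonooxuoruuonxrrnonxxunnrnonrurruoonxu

3

Sliding a length-4 window over the 40 characters (37 positions):
  position 2–5: rnon
  position 18–21: rnon
  position 27–30: rnon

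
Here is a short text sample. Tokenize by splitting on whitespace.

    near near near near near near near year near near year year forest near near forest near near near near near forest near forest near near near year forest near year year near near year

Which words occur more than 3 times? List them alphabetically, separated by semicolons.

Unigram counts meeting the condition (more than 3 times):
  forest: 5
  near: 23
  year: 7

forest; near; year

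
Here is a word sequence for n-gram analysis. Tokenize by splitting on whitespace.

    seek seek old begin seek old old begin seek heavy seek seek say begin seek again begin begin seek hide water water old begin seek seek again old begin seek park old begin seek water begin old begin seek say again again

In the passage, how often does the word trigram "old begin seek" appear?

6

Scanning the 40 overlapping trigram windows for "old begin seek":
  position 3–5: old begin seek
  position 7–9: old begin seek
  position 23–25: old begin seek
  position 28–30: old begin seek
  position 32–34: old begin seek
  position 37–39: old begin seek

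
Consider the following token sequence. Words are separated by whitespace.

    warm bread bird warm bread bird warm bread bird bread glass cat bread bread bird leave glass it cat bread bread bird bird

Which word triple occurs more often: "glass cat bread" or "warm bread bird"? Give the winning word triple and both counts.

"warm bread bird" (3 vs 1)

"glass cat bread": 1 occurrence
"warm bread bird": 3 occurrences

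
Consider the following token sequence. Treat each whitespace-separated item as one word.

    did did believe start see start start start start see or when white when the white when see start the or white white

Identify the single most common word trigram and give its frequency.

Trigram frequencies (highest first):
  start start start: 2
  did did believe: 1
  did believe start: 1
  believe start see: 1
  start see start: 1
  see start start: 1
  … (14 more, each ≤ 1)

"start start start", 2 times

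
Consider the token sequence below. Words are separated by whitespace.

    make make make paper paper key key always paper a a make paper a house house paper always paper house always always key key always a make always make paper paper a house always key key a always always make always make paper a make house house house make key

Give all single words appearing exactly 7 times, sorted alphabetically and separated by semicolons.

a; house; key

Unigram counts meeting the condition (exactly 7 times):
  a: 7
  house: 7
  key: 7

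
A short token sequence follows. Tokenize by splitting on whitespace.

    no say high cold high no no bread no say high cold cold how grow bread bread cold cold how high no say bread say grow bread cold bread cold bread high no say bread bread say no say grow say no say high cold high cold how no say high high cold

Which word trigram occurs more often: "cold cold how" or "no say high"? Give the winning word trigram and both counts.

"no say high" (4 vs 2)

"cold cold how": 2 occurrences
"no say high": 4 occurrences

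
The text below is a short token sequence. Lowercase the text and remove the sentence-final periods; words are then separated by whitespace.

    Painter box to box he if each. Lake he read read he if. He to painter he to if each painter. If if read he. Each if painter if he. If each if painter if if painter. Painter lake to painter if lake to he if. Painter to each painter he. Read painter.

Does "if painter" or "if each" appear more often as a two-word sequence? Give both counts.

"if painter" (4 vs 3)

"if painter": 4 occurrences
"if each": 3 occurrences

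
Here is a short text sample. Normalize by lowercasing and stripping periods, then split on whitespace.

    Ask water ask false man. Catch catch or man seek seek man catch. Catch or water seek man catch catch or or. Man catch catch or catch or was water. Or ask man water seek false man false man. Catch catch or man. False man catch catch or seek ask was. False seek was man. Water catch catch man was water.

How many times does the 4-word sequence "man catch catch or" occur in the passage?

Scanning the 58 overlapping 4-gram windows for "man catch catch or":
  position 5–8: man catch catch or
  position 12–15: man catch catch or
  position 18–21: man catch catch or
  position 23–26: man catch catch or
  position 39–42: man catch catch or
  position 45–48: man catch catch or

6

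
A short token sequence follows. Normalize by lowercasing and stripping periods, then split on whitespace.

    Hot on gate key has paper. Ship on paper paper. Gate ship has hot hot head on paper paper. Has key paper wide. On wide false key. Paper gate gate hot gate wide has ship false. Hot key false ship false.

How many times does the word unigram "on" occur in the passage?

4

Scanning the 41 tokens for "on":
  position 2: on
  position 8: on
  position 17: on
  position 24: on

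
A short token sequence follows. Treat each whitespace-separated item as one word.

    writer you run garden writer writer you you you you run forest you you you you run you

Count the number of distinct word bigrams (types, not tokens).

18 tokens → 17 bigram windows in total.
Repeated bigrams (each contributes count−1 duplicates):
  you you: 6
  you run: 3
  writer you: 2
8 duplicate windows → 17 − 8 = 9 distinct.

9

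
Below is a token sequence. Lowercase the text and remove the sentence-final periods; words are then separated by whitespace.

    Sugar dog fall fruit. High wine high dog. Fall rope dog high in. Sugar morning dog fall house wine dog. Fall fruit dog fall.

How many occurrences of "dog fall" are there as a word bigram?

Scanning the 23 overlapping bigram windows for "dog fall":
  position 2–3: dog fall
  position 8–9: dog fall
  position 16–17: dog fall
  position 20–21: dog fall
  position 23–24: dog fall

5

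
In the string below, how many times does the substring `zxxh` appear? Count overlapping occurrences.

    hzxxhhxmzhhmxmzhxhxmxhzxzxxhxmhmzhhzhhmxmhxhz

Sliding a length-4 window over the 45 characters (42 positions):
  position 2–5: zxxh
  position 25–28: zxxh

2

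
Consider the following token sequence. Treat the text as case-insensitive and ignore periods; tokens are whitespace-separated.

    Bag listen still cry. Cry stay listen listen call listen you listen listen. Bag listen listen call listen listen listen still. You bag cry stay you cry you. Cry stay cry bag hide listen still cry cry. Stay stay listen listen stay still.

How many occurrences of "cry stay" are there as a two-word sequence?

4

Scanning the 42 overlapping bigram windows for "cry stay":
  position 5–6: cry stay
  position 24–25: cry stay
  position 29–30: cry stay
  position 37–38: cry stay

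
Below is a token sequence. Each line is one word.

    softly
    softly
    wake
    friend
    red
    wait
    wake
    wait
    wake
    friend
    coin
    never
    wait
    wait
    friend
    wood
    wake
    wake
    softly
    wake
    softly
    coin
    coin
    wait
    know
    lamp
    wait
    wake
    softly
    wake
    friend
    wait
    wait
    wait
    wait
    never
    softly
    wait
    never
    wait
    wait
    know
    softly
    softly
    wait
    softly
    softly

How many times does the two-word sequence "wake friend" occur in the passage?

Scanning the 46 overlapping bigram windows for "wake friend":
  position 3–4: wake friend
  position 9–10: wake friend
  position 30–31: wake friend

3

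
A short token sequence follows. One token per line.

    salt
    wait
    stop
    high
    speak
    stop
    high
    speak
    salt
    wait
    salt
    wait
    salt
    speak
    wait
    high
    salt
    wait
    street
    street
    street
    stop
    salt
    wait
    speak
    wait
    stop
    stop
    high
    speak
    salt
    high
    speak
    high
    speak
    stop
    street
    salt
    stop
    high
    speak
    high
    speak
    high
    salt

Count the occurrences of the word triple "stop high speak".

4

Scanning the 43 overlapping trigram windows for "stop high speak":
  position 3–5: stop high speak
  position 6–8: stop high speak
  position 28–30: stop high speak
  position 39–41: stop high speak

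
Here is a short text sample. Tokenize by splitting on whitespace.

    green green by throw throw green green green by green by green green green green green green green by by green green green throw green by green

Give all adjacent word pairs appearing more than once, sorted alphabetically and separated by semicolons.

Bigram counts meeting the condition (more than once):
  by green: 4
  green by: 5
  green green: 11
  throw green: 2

by green; green by; green green; throw green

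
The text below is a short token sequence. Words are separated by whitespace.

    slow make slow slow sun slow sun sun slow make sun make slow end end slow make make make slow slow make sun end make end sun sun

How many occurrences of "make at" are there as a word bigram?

Scanning the 27 overlapping bigram windows for "make at":
  (none found)

0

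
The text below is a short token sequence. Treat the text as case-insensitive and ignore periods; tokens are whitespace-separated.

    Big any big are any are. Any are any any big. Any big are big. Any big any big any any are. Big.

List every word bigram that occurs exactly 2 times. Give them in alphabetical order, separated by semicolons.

Bigram counts meeting the condition (exactly 2 times):
  any any: 2
  are big: 2
  big are: 2

any any; are big; big are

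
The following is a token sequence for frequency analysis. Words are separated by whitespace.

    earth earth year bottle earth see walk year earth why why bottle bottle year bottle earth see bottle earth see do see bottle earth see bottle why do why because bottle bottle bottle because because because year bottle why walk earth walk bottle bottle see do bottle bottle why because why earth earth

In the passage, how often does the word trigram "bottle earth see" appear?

4

Scanning the 51 overlapping trigram windows for "bottle earth see":
  position 4–6: bottle earth see
  position 15–17: bottle earth see
  position 18–20: bottle earth see
  position 23–25: bottle earth see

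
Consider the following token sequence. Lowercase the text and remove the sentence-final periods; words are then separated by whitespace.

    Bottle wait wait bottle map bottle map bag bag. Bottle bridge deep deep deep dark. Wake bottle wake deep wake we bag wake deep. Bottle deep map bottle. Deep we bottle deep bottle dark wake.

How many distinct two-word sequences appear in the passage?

26

35 tokens → 34 bigram windows in total.
Repeated bigrams (each contributes count−1 duplicates):
  bottle deep: 3
  bottle map: 2
  dark wake: 2
  deep bottle: 2
  deep deep: 2
  map bottle: 2
  wake deep: 2
8 duplicate windows → 34 − 8 = 26 distinct.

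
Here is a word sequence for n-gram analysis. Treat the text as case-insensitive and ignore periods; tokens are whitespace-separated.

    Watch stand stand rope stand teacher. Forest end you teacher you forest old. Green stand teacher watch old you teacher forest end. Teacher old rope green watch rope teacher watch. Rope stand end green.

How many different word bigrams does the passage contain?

34 tokens → 33 bigram windows in total.
Repeated bigrams (each contributes count−1 duplicates):
  forest end: 2
  rope stand: 2
  stand teacher: 2
  teacher forest: 2
  teacher watch: 2
  watch rope: 2
  you teacher: 2
7 duplicate windows → 33 − 7 = 26 distinct.

26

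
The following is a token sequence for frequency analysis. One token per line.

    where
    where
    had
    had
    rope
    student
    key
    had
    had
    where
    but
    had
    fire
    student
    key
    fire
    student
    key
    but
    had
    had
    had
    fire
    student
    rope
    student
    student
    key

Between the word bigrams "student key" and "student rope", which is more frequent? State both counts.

"student key" (4 vs 1)

"student key": 4 occurrences
"student rope": 1 occurrence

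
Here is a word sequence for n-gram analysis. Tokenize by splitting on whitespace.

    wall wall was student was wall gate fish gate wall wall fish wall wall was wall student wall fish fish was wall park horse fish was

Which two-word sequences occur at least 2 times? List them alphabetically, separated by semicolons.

fish was; wall fish; wall wall; wall was; was wall

Bigram counts meeting the condition (at least 2 times):
  fish was: 2
  wall fish: 2
  wall wall: 3
  wall was: 2
  was wall: 3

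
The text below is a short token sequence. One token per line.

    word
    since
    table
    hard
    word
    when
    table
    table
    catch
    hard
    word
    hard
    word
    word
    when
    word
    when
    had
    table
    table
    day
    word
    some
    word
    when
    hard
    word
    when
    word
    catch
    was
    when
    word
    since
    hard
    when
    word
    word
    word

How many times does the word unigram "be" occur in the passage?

0

Scanning the 39 tokens for "be":
  (none found)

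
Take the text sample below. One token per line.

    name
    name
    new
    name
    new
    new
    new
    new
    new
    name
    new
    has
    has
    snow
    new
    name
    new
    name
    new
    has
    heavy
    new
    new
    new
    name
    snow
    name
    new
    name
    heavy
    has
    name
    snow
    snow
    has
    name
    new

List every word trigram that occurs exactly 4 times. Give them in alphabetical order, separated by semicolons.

Trigram counts meeting the condition (exactly 4 times):
  new name new: 4
  new new new: 4

new name new; new new new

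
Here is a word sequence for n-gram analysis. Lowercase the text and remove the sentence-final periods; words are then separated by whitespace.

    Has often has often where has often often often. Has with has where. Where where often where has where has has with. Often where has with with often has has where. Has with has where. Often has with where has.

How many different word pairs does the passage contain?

14

40 tokens → 39 bigram windows in total.
Repeated bigrams (each contributes count−1 duplicates):
  where has: 6
  has with: 5
  has where: 4
  often has: 4
  has often: 3
  often where: 3
  has has: 2
  often often: 2
  … (4 more repeated)
25 duplicate windows → 39 − 25 = 14 distinct.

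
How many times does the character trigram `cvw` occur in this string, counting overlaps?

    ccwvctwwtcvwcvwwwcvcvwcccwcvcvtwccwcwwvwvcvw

4

Sliding a length-3 window over the 44 characters (42 positions):
  position 10–12: cvw
  position 13–15: cvw
  position 20–22: cvw
  position 42–44: cvw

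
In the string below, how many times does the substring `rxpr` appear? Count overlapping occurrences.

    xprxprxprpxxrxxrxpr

3

Sliding a length-4 window over the 19 characters (16 positions):
  position 3–6: rxpr
  position 6–9: rxpr
  position 16–19: rxpr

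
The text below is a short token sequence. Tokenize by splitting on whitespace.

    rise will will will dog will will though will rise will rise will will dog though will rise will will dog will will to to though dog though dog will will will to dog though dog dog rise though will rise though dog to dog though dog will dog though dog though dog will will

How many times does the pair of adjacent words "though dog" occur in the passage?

7

Scanning the 54 overlapping bigram windows for "though dog":
  position 26–27: though dog
  position 28–29: though dog
  position 35–36: though dog
  position 42–43: though dog
  position 46–47: though dog
  position 50–51: though dog
  position 52–53: though dog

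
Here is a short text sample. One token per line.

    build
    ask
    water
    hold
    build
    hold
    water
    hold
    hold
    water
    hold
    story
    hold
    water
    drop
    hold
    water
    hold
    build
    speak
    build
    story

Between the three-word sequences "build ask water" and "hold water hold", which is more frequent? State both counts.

"hold water hold" (3 vs 1)

"build ask water": 1 occurrence
"hold water hold": 3 occurrences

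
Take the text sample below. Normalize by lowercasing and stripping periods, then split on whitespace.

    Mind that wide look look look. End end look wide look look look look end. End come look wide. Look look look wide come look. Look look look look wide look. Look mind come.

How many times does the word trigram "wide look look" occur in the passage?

Scanning the 32 overlapping trigram windows for "wide look look":
  position 3–5: wide look look
  position 10–12: wide look look
  position 19–21: wide look look
  position 30–32: wide look look

4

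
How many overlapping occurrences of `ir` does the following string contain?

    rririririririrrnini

Sliding a length-2 window over the 19 characters (18 positions):
  position 3–4: ir
  position 5–6: ir
  position 7–8: ir
  position 9–10: ir
  position 11–12: ir
  position 13–14: ir

6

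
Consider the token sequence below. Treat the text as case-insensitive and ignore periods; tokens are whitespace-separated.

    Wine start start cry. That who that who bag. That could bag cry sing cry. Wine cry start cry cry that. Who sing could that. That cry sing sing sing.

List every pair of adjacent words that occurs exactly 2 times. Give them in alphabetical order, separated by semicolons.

Bigram counts meeting the condition (exactly 2 times):
  cry sing: 2
  cry that: 2
  sing sing: 2
  start cry: 2

cry sing; cry that; sing sing; start cry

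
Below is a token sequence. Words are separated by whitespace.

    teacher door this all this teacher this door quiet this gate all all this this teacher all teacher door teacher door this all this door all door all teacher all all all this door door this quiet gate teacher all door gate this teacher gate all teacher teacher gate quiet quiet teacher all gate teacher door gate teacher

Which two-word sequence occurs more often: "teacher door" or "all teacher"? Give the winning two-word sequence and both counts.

"teacher door": 4 occurrences
"all teacher": 3 occurrences

"teacher door" (4 vs 3)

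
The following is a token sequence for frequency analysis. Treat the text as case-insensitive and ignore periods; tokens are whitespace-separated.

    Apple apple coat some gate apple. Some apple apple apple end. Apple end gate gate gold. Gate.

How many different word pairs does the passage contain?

17 tokens → 16 bigram windows in total.
Repeated bigrams (each contributes count−1 duplicates):
  apple apple: 3
  apple end: 2
3 duplicate windows → 16 − 3 = 13 distinct.

13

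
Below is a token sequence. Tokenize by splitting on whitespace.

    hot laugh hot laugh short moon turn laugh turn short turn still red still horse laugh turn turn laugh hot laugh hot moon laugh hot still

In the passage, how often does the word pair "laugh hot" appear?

Scanning the 25 overlapping bigram windows for "laugh hot":
  position 2–3: laugh hot
  position 19–20: laugh hot
  position 21–22: laugh hot
  position 24–25: laugh hot

4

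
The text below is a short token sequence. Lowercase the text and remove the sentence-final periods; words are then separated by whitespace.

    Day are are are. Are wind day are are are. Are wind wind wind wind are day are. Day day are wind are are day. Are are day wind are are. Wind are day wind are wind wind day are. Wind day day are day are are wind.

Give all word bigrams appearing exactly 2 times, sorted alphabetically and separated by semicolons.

day day; day wind

Bigram counts meeting the condition (exactly 2 times):
  day day: 2
  day wind: 2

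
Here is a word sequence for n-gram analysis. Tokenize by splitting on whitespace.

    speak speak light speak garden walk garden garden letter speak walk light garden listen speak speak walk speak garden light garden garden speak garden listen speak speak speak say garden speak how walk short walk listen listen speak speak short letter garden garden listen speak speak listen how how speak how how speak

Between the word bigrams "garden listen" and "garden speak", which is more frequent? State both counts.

"garden listen": 3 occurrences
"garden speak": 2 occurrences

"garden listen" (3 vs 2)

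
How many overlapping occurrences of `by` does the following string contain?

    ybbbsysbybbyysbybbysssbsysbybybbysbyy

Sliding a length-2 window over the 37 characters (36 positions):
  position 8–9: by
  position 11–12: by
  position 15–16: by
  position 18–19: by
  position 27–28: by
  position 29–30: by
  position 32–33: by
  position 35–36: by

8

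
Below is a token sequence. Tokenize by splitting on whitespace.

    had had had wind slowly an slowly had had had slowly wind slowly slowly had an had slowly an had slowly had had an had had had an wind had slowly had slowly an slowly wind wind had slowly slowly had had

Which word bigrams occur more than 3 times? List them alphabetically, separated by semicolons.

Bigram counts meeting the condition (more than 3 times):
  had had: 8
  had slowly: 6
  slowly had: 5

had had; had slowly; slowly had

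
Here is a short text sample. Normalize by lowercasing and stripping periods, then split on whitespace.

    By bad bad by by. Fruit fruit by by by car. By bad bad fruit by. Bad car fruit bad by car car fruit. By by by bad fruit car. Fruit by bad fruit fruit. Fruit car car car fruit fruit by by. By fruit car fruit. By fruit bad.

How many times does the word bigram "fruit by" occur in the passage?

Scanning the 49 overlapping bigram windows for "fruit by":
  position 7–8: fruit by
  position 15–16: fruit by
  position 24–25: fruit by
  position 31–32: fruit by
  position 41–42: fruit by
  position 47–48: fruit by

6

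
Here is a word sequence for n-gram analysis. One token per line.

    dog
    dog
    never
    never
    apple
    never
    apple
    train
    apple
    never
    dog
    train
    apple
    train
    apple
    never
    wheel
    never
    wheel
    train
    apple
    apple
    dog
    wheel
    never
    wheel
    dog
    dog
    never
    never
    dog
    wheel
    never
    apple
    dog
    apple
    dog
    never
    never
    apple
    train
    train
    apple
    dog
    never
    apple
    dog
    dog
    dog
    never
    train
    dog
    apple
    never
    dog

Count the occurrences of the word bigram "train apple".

5

Scanning the 54 overlapping bigram windows for "train apple":
  position 8–9: train apple
  position 12–13: train apple
  position 14–15: train apple
  position 20–21: train apple
  position 42–43: train apple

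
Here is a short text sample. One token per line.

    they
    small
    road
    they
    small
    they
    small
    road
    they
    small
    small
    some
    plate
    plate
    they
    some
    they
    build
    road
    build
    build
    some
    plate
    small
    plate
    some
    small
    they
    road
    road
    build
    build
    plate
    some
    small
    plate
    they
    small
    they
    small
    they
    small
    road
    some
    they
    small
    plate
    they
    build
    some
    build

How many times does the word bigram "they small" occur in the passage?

8

Scanning the 50 overlapping bigram windows for "they small":
  position 1–2: they small
  position 4–5: they small
  position 6–7: they small
  position 9–10: they small
  position 37–38: they small
  position 39–40: they small
  position 41–42: they small
  position 45–46: they small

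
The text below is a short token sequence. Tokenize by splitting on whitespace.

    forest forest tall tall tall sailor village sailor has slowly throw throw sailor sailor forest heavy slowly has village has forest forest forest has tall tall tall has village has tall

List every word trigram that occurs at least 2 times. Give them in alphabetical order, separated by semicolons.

has village has; tall tall tall

Trigram counts meeting the condition (at least 2 times):
  has village has: 2
  tall tall tall: 2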